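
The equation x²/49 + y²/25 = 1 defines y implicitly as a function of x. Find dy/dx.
Apply d/dx to both sides, remembering that y depends on x. Each occurrence of y therefore brings in a y' = dy/dx via the chain rule.

With F(x, y) equal to the left-hand side minus the right, differentiate F term by term:
  d/dx[x^2/49] = 2x/49
  d/dx[y^2/25] = 2y·y'/25
  d/dx[-1] = 0
Adding these up, d/dx[F] = 0 becomes
  (2x/49) + (2y/25)·y' = 0,
so isolating y',
  dy/dx = -(2x/49)/(2y/25) = -25x/(49y)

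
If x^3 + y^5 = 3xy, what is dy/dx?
Take d/dx of both sides. Since y is implicitly a function of x, the chain rule attaches a y' = dy/dx factor whenever we differentiate through y.

Set F(x, y) = (left side) − (right side), so the curve is F = 0. Differentiating each term of F:
  d/dx[x^3] = 3x^2
  d/dx[-3xy] = -3x·y' - 3y
  d/dx[y^5] = 5y^4·y'

Collecting, the y'-free part is the partial derivative in x and the y' coefficient is the partial derivative in y:
  ∂F/∂x = 3x^2 - 3y
  ∂F/∂y = -3x + 5y^4

so d/dx[F(x, y(x))] = ∂F/∂x + (∂F/∂y)·y' = 0. Rearranging,
  dy/dx = -(∂F/∂x)/(∂F/∂y) = -(3x^2 - 3y)/(-3x + 5y^4) = 3(x^2 - y)/(3x - 5y^4)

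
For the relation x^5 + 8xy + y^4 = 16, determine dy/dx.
Apply d/dx to both sides, remembering that y depends on x. Each occurrence of y therefore brings in a y' = dy/dx via the chain rule.

With F(x, y) equal to the left-hand side minus the right, differentiate F term by term:
  d/dx[x^5] = 5x^4
  d/dx[8xy] = 8x·y' + 8y
  d/dx[y^4] = 4y^3·y'
  d/dx[-16] = 0
Adding these up, d/dx[F] = 0 becomes
  (5x^4 + 8y) + (8x + 4y^3)·y' = 0,
so isolating y',
  dy/dx = -(5x^4 + 8y)/(8x + 4y^3) = (-5x^4 - 8y)/(4(2x + y^3))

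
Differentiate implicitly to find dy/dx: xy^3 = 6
Differentiate both sides with respect to x, treating y as y(x). By the chain rule, any term containing y contributes a factor of y' = dy/dx when we differentiate it.

Move every term to one side and write the relation as F(x, y) = 0. Term by term,
  d/dx[xy^3] = 3xy^2·y' + y^3
  d/dx[-6] = 0

The pieces without y' make up ∂F/∂x and the coefficient of y' is ∂F/∂y:
  ∂F/∂x = y^3,
  ∂F/∂y = 3xy^2.

Since d/dx[F] = ∂F/∂x + (∂F/∂y)·y' = 0, solve for y':
  (∂F/∂y)·y' = -∂F/∂x
  dy/dx = -(∂F/∂x)/(∂F/∂y) = -(y^3)/(3xy^2) = -y/(3x)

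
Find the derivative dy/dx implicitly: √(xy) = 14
Differentiate both sides with respect to x, treating y as y(x). By the chain rule, any term containing y contributes a factor of y' = dy/dx when we differentiate it.

Move every term to one side and write the relation as F(x, y) = 0. Term by term,
  d/dx[√(xy)] = √(xy)(x·y'/2 + y/2)/(xy)
  d/dx[-14] = 0

The pieces without y' make up ∂F/∂x and the coefficient of y' is ∂F/∂y:
  ∂F/∂x = √(xy)/(2x),
  ∂F/∂y = √(xy)/(2y).

Since d/dx[F] = ∂F/∂x + (∂F/∂y)·y' = 0, solve for y':
  (∂F/∂y)·y' = -∂F/∂x
  dy/dx = -(∂F/∂x)/(∂F/∂y) = -(√(xy)/(2x))/(√(xy)/(2y)) = -y/x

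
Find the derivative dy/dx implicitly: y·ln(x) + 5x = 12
Differentiate both sides with respect to x, treating y as y(x). By the chain rule, any term containing y contributes a factor of y' = dy/dx when we differentiate it.

Move every term to one side and write the relation as F(x, y) = 0. Term by term,
  d/dx[5x] = 5
  d/dx[y·ln(x)] = y'·ln(x) + y/x
  d/dx[-12] = 0

The pieces without y' make up ∂F/∂x and the coefficient of y' is ∂F/∂y:
  ∂F/∂x = 5 + y/x,
  ∂F/∂y = ln(x).

Since d/dx[F] = ∂F/∂x + (∂F/∂y)·y' = 0, solve for y':
  (∂F/∂y)·y' = -∂F/∂x
  dy/dx = -(∂F/∂x)/(∂F/∂y) = -(5 + y/x)/(ln(x))
        = -((5x + y)/x)/(ln(x)) = (-5x - y)/(x·ln(x))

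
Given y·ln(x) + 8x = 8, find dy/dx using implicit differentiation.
Apply d/dx to both sides, remembering that y depends on x. Each occurrence of y therefore brings in a y' = dy/dx via the chain rule.

With F(x, y) equal to the left-hand side minus the right, differentiate F term by term:
  d/dx[8x] = 8
  d/dx[y·ln(x)] = y'·ln(x) + y/x
  d/dx[-8] = 0
Adding these up, d/dx[F] = 0 becomes
  (8 + y/x) + (ln(x))·y' = 0,
so isolating y',
  dy/dx = -(8 + y/x)/(ln(x))
        = -((8x + y)/x)/(ln(x)) = (-8x - y)/(x·ln(x))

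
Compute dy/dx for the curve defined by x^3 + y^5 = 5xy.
Apply d/dx to both sides, remembering that y depends on x. Each occurrence of y therefore brings in a y' = dy/dx via the chain rule.

With F(x, y) equal to the left-hand side minus the right, differentiate F term by term:
  d/dx[x^3] = 3x^2
  d/dx[-5xy] = -5x·y' - 5y
  d/dx[y^5] = 5y^4·y'
Adding these up, d/dx[F] = 0 becomes
  (3x^2 - 5y) + (-5x + 5y^4)·y' = 0,
so isolating y',
  dy/dx = -(3x^2 - 5y)/(-5x + 5y^4) = (3x^2/5 - y)/(x - y^4)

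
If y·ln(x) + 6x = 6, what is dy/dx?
Take d/dx of both sides. Since y is implicitly a function of x, the chain rule attaches a y' = dy/dx factor whenever we differentiate through y.

Set F(x, y) = (left side) − (right side), so the curve is F = 0. Differentiating each term of F:
  d/dx[6x] = 6
  d/dx[y·ln(x)] = y'·ln(x) + y/x
  d/dx[-6] = 0

Collecting, the y'-free part is the partial derivative in x and the y' coefficient is the partial derivative in y:
  ∂F/∂x = 6 + y/x
  ∂F/∂y = ln(x)

so d/dx[F(x, y(x))] = ∂F/∂x + (∂F/∂y)·y' = 0. Rearranging,
  dy/dx = -(∂F/∂x)/(∂F/∂y) = -(6 + y/x)/(ln(x))
        = -((6x + y)/x)/(ln(x)) = (-6x - y)/(x·ln(x))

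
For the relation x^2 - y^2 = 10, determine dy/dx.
Differentiate the relation implicitly: treat y = y(x) and apply the chain rule, so every y-derivative picks up a y' = dy/dx factor.

With everything moved to the left-hand side, differentiate term by term:
  d/dx[x^2] = 2x
  d/dx[-y^2] = -2y·y'
  d/dx[-10] = 0

Separating the contributions that come from x directly and those that come through y:
  without y':      2x
  multiplying y':  -2y

so (2x) + (-2y)·y' = 0, and therefore
  dy/dx = -(2x)/(-2y) = x/y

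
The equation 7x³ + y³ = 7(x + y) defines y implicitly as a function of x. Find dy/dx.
Take d/dx of both sides. Since y is implicitly a function of x, the chain rule attaches a y' = dy/dx factor whenever we differentiate through y.

Set F(x, y) = (left side) − (right side), so the curve is F = 0. Differentiating each term of F:
  d/dx[7x^3] = 21x^2
  d/dx[-7x] = -7
  d/dx[y^3] = 3y^2·y'
  d/dx[-7y] = -7·y'

Collecting, the y'-free part is the partial derivative in x and the y' coefficient is the partial derivative in y:
  ∂F/∂x = 21x^2 - 7
  ∂F/∂y = 3y^2 - 7

so d/dx[F(x, y(x))] = ∂F/∂x + (∂F/∂y)·y' = 0. Rearranging,
  dy/dx = -(∂F/∂x)/(∂F/∂y) = -(21x^2 - 7)/(3y^2 - 7) = 7(1 - 3x^2)/(3y^2 - 7)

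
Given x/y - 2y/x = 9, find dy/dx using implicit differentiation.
Take d/dx of both sides. Since y is implicitly a function of x, the chain rule attaches a y' = dy/dx factor whenever we differentiate through y.

Set F(x, y) = (left side) − (right side), so the curve is F = 0. Differentiating each term of F:
  d/dx[x/y] = -x·y'/y^2 + 1/y
  d/dx[-2y/x] = -2·y'/x + 2y/x^2
  d/dx[-9] = 0

Collecting, the y'-free part is the partial derivative in x and the y' coefficient is the partial derivative in y:
  ∂F/∂x = 1/y + 2y/x^2
  ∂F/∂y = -x/y^2 - 2/x

so d/dx[F(x, y(x))] = ∂F/∂x + (∂F/∂y)·y' = 0. Rearranging,
  dy/dx = -(∂F/∂x)/(∂F/∂y) = -(1/y + 2y/x^2)/(-x/y^2 - 2/x)
        = -((x^2 + 2y^2)/(x^2y))/(-(x^2 + 2y^2)/(xy^2)) = y/x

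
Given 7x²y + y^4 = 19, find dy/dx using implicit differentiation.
Take d/dx of both sides. Since y is implicitly a function of x, the chain rule attaches a y' = dy/dx factor whenever we differentiate through y.

Set F(x, y) = (left side) − (right side), so the curve is F = 0. Differentiating each term of F:
  d/dx[7x^2y] = 7x^2·y' + 14xy
  d/dx[y^4] = 4y^3·y'
  d/dx[-19] = 0

Collecting, the y'-free part is the partial derivative in x and the y' coefficient is the partial derivative in y:
  ∂F/∂x = 14xy
  ∂F/∂y = 7x^2 + 4y^3

so d/dx[F(x, y(x))] = ∂F/∂x + (∂F/∂y)·y' = 0. Rearranging,
  dy/dx = -(∂F/∂x)/(∂F/∂y) = -(14xy)/(7x^2 + 4y^3) = -14xy/(7x^2 + 4y^3)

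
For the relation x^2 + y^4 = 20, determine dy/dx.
Apply d/dx to both sides, remembering that y depends on x. Each occurrence of y therefore brings in a y' = dy/dx via the chain rule.

With F(x, y) equal to the left-hand side minus the right, differentiate F term by term:
  d/dx[x^2] = 2x
  d/dx[y^4] = 4y^3·y'
  d/dx[-20] = 0
Adding these up, d/dx[F] = 0 becomes
  (2x) + (4y^3)·y' = 0,
so isolating y',
  dy/dx = -(2x)/(4y^3) = -x/(2y^3)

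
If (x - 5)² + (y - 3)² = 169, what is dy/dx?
Take d/dx of both sides. Since y is implicitly a function of x, the chain rule attaches a y' = dy/dx factor whenever we differentiate through y.

Set F(x, y) = (left side) − (right side), so the curve is F = 0. Differentiating each term of F:
  d/dx[(x - 5)^2] = 2x - 10
  d/dx[(y - 3)^2] = 2·y'(y - 3)
  d/dx[-169] = 0

Collecting, the y'-free part is the partial derivative in x and the y' coefficient is the partial derivative in y:
  ∂F/∂x = 2x - 10
  ∂F/∂y = 2y - 6

so d/dx[F(x, y(x))] = ∂F/∂x + (∂F/∂y)·y' = 0. Rearranging,
  dy/dx = -(∂F/∂x)/(∂F/∂y) = -(2x - 10)/(2y - 6) = (5 - x)/(y - 3)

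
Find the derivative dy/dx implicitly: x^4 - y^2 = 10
Differentiate both sides with respect to x, treating y as y(x). By the chain rule, any term containing y contributes a factor of y' = dy/dx when we differentiate it.

Move every term to one side and write the relation as F(x, y) = 0. Term by term,
  d/dx[x^4] = 4x^3
  d/dx[-y^2] = -2y·y'
  d/dx[-10] = 0

The pieces without y' make up ∂F/∂x and the coefficient of y' is ∂F/∂y:
  ∂F/∂x = 4x^3,
  ∂F/∂y = -2y.

Since d/dx[F] = ∂F/∂x + (∂F/∂y)·y' = 0, solve for y':
  (∂F/∂y)·y' = -∂F/∂x
  dy/dx = -(∂F/∂x)/(∂F/∂y) = -(4x^3)/(-2y) = 2x^3/y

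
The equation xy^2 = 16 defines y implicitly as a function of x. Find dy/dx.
Differentiate both sides with respect to x, treating y as y(x). By the chain rule, any term containing y contributes a factor of y' = dy/dx when we differentiate it.

Move every term to one side and write the relation as F(x, y) = 0. Term by term,
  d/dx[xy^2] = 2xy·y' + y^2
  d/dx[-16] = 0

The pieces without y' make up ∂F/∂x and the coefficient of y' is ∂F/∂y:
  ∂F/∂x = y^2,
  ∂F/∂y = 2xy.

Since d/dx[F] = ∂F/∂x + (∂F/∂y)·y' = 0, solve for y':
  (∂F/∂y)·y' = -∂F/∂x
  dy/dx = -(∂F/∂x)/(∂F/∂y) = -(y^2)/(2xy) = -y/(2x)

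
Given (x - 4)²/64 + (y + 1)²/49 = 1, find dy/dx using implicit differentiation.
Differentiate both sides with respect to x, treating y as y(x). By the chain rule, any term containing y contributes a factor of y' = dy/dx when we differentiate it.

Move every term to one side and write the relation as F(x, y) = 0. Term by term,
  d/dx[(x - 4)^2/64] = x/32 - 1/8
  d/dx[(y + 1)^2/49] = 2·y'(y + 1)/49
  d/dx[-1] = 0

The pieces without y' make up ∂F/∂x and the coefficient of y' is ∂F/∂y:
  ∂F/∂x = x/32 - 1/8,
  ∂F/∂y = 2y/49 + 2/49.

Since d/dx[F] = ∂F/∂x + (∂F/∂y)·y' = 0, solve for y':
  (∂F/∂y)·y' = -∂F/∂x
  dy/dx = -(∂F/∂x)/(∂F/∂y) = -(x/32 - 1/8)/(2y/49 + 2/49)
        = -((x - 4)/32)/(2(y + 1)/49) = 49(4 - x)/(64(y + 1))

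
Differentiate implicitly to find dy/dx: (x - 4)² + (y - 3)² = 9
Apply d/dx to both sides, remembering that y depends on x. Each occurrence of y therefore brings in a y' = dy/dx via the chain rule.

With F(x, y) equal to the left-hand side minus the right, differentiate F term by term:
  d/dx[(x - 4)^2] = 2x - 8
  d/dx[(y - 3)^2] = 2·y'(y - 3)
  d/dx[-9] = 0
Adding these up, d/dx[F] = 0 becomes
  (2x - 8) + (2y - 6)·y' = 0,
so isolating y',
  dy/dx = -(2x - 8)/(2y - 6) = (4 - x)/(y - 3)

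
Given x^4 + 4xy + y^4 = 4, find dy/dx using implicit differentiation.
Differentiate the relation implicitly: treat y = y(x) and apply the chain rule, so every y-derivative picks up a y' = dy/dx factor.

With everything moved to the left-hand side, differentiate term by term:
  d/dx[x^4] = 4x^3
  d/dx[4xy] = 4x·y' + 4y
  d/dx[y^4] = 4y^3·y'
  d/dx[-4] = 0

Separating the contributions that come from x directly and those that come through y:
  without y':      4x^3 + 4y
  multiplying y':  4x + 4y^3

so (4x^3 + 4y) + (4x + 4y^3)·y' = 0, and therefore
  dy/dx = -(4x^3 + 4y)/(4x + 4y^3) = (-x^3 - y)/(x + y^3)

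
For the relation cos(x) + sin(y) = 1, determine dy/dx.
Differentiate both sides with respect to x, treating y as y(x). By the chain rule, any term containing y contributes a factor of y' = dy/dx when we differentiate it.

Move every term to one side and write the relation as F(x, y) = 0. Term by term,
  d/dx[sin(y)] = y'·cos(y)
  d/dx[cos(x)] = -sin(x)
  d/dx[-1] = 0

The pieces without y' make up ∂F/∂x and the coefficient of y' is ∂F/∂y:
  ∂F/∂x = -sin(x),
  ∂F/∂y = cos(y).

Since d/dx[F] = ∂F/∂x + (∂F/∂y)·y' = 0, solve for y':
  (∂F/∂y)·y' = -∂F/∂x
  dy/dx = -(∂F/∂x)/(∂F/∂y) = -(-sin(x))/(cos(y)) = sin(x)/cos(y)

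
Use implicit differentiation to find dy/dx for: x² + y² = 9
Apply d/dx to both sides, remembering that y depends on x. Each occurrence of y therefore brings in a y' = dy/dx via the chain rule.

With F(x, y) equal to the left-hand side minus the right, differentiate F term by term:
  d/dx[x^2] = 2x
  d/dx[y^2] = 2y·y'
  d/dx[-9] = 0
Adding these up, d/dx[F] = 0 becomes
  (2x) + (2y)·y' = 0,
so isolating y',
  dy/dx = -(2x)/(2y) = -x/y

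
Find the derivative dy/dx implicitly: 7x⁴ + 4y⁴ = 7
Apply d/dx to both sides, remembering that y depends on x. Each occurrence of y therefore brings in a y' = dy/dx via the chain rule.

With F(x, y) equal to the left-hand side minus the right, differentiate F term by term:
  d/dx[7x^4] = 28x^3
  d/dx[4y^4] = 16y^3·y'
  d/dx[-7] = 0
Adding these up, d/dx[F] = 0 becomes
  (28x^3) + (16y^3)·y' = 0,
so isolating y',
  dy/dx = -(28x^3)/(16y^3) = -7x^3/(4y^3)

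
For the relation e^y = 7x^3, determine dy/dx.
Differentiate the relation implicitly: treat y = y(x) and apply the chain rule, so every y-derivative picks up a y' = dy/dx factor.

With everything moved to the left-hand side, differentiate term by term:
  d/dx[-7x^3] = -21x^2
  d/dx[e^(y)] = y'·e^(y)

Separating the contributions that come from x directly and those that come through y:
  without y':      -21x^2
  multiplying y':  e^(y)

so (-21x^2) + (e^(y))·y' = 0, and therefore
  dy/dx = -(-21x^2)/(e^(y)) = 21x^2e^(-y)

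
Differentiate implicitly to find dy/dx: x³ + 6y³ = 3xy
Apply d/dx to both sides, remembering that y depends on x. Each occurrence of y therefore brings in a y' = dy/dx via the chain rule.

With F(x, y) equal to the left-hand side minus the right, differentiate F term by term:
  d/dx[x^3] = 3x^2
  d/dx[-3xy] = -3x·y' - 3y
  d/dx[6y^3] = 18y^2·y'
Adding these up, d/dx[F] = 0 becomes
  (3x^2 - 3y) + (-3x + 18y^2)·y' = 0,
so isolating y',
  dy/dx = -(3x^2 - 3y)/(-3x + 18y^2) = (x^2 - y)/(x - 6y^2)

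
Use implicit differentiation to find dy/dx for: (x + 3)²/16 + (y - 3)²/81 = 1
Differentiate both sides with respect to x, treating y as y(x). By the chain rule, any term containing y contributes a factor of y' = dy/dx when we differentiate it.

Move every term to one side and write the relation as F(x, y) = 0. Term by term,
  d/dx[(x + 3)^2/16] = x/8 + 3/8
  d/dx[(y - 3)^2/81] = 2·y'(y - 3)/81
  d/dx[-1] = 0

The pieces without y' make up ∂F/∂x and the coefficient of y' is ∂F/∂y:
  ∂F/∂x = x/8 + 3/8,
  ∂F/∂y = 2y/81 - 2/27.

Since d/dx[F] = ∂F/∂x + (∂F/∂y)·y' = 0, solve for y':
  (∂F/∂y)·y' = -∂F/∂x
  dy/dx = -(∂F/∂x)/(∂F/∂y) = -(x/8 + 3/8)/(2y/81 - 2/27)
        = -((x + 3)/8)/(2(y - 3)/81) = 81(-x - 3)/(16(y - 3))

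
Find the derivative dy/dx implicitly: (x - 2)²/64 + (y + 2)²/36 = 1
Differentiate both sides with respect to x, treating y as y(x). By the chain rule, any term containing y contributes a factor of y' = dy/dx when we differentiate it.

Move every term to one side and write the relation as F(x, y) = 0. Term by term,
  d/dx[(x - 2)^2/64] = x/32 - 1/16
  d/dx[(y + 2)^2/36] = y'(y + 2)/18
  d/dx[-1] = 0

The pieces without y' make up ∂F/∂x and the coefficient of y' is ∂F/∂y:
  ∂F/∂x = x/32 - 1/16,
  ∂F/∂y = y/18 + 1/9.

Since d/dx[F] = ∂F/∂x + (∂F/∂y)·y' = 0, solve for y':
  (∂F/∂y)·y' = -∂F/∂x
  dy/dx = -(∂F/∂x)/(∂F/∂y) = -(x/32 - 1/16)/(y/18 + 1/9)
        = -((x - 2)/32)/((y + 2)/18) = 9(2 - x)/(16(y + 2))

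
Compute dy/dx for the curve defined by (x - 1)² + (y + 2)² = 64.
Apply d/dx to both sides, remembering that y depends on x. Each occurrence of y therefore brings in a y' = dy/dx via the chain rule.

With F(x, y) equal to the left-hand side minus the right, differentiate F term by term:
  d/dx[(x - 1)^2] = 2x - 2
  d/dx[(y + 2)^2] = 2·y'(y + 2)
  d/dx[-64] = 0
Adding these up, d/dx[F] = 0 becomes
  (2x - 2) + (2y + 4)·y' = 0,
so isolating y',
  dy/dx = -(2x - 2)/(2y + 4) = (1 - x)/(y + 2)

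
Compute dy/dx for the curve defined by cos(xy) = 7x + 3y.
Apply d/dx to both sides, remembering that y depends on x. Each occurrence of y therefore brings in a y' = dy/dx via the chain rule.

With F(x, y) equal to the left-hand side minus the right, differentiate F term by term:
  d/dx[-7x] = -7
  d/dx[-3y] = -3·y'
  d/dx[cos(xy)] = -(x·y' + y)·sin(xy)
Adding these up, d/dx[F] = 0 becomes
  (-y·sin(xy) - 7) + (-x·sin(xy) - 3)·y' = 0,
so isolating y',
  dy/dx = -(-y·sin(xy) - 7)/(-x·sin(xy) - 3) = -(y·sin(xy) + 7)/(x·sin(xy) + 3)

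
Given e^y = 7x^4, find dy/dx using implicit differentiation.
Take d/dx of both sides. Since y is implicitly a function of x, the chain rule attaches a y' = dy/dx factor whenever we differentiate through y.

Set F(x, y) = (left side) − (right side), so the curve is F = 0. Differentiating each term of F:
  d/dx[-7x^4] = -28x^3
  d/dx[e^(y)] = y'·e^(y)

Collecting, the y'-free part is the partial derivative in x and the y' coefficient is the partial derivative in y:
  ∂F/∂x = -28x^3
  ∂F/∂y = e^(y)

so d/dx[F(x, y(x))] = ∂F/∂x + (∂F/∂y)·y' = 0. Rearranging,
  dy/dx = -(∂F/∂x)/(∂F/∂y) = -(-28x^3)/(e^(y)) = 28x^3e^(-y)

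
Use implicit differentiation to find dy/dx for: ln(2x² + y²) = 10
Apply d/dx to both sides, remembering that y depends on x. Each occurrence of y therefore brings in a y' = dy/dx via the chain rule.

With F(x, y) equal to the left-hand side minus the right, differentiate F term by term:
  d/dx[ln(2x^2 + y^2)] = (4x + 2y·y')/(2x^2 + y^2)
  d/dx[-10] = 0
Adding these up, d/dx[F] = 0 becomes
  (4x/(2x^2 + y^2)) + (2y/(2x^2 + y^2))·y' = 0,
so isolating y',
  dy/dx = -(4x/(2x^2 + y^2))/(2y/(2x^2 + y^2)) = -2x/y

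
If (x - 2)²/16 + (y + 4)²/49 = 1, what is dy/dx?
Take d/dx of both sides. Since y is implicitly a function of x, the chain rule attaches a y' = dy/dx factor whenever we differentiate through y.

Set F(x, y) = (left side) − (right side), so the curve is F = 0. Differentiating each term of F:
  d/dx[(x - 2)^2/16] = x/8 - 1/4
  d/dx[(y + 4)^2/49] = 2·y'(y + 4)/49
  d/dx[-1] = 0

Collecting, the y'-free part is the partial derivative in x and the y' coefficient is the partial derivative in y:
  ∂F/∂x = x/8 - 1/4
  ∂F/∂y = 2y/49 + 8/49

so d/dx[F(x, y(x))] = ∂F/∂x + (∂F/∂y)·y' = 0. Rearranging,
  dy/dx = -(∂F/∂x)/(∂F/∂y) = -(x/8 - 1/4)/(2y/49 + 8/49)
        = -((x - 2)/8)/(2(y + 4)/49) = 49(2 - x)/(16(y + 4))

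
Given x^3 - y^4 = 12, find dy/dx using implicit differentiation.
Take d/dx of both sides. Since y is implicitly a function of x, the chain rule attaches a y' = dy/dx factor whenever we differentiate through y.

Set F(x, y) = (left side) − (right side), so the curve is F = 0. Differentiating each term of F:
  d/dx[x^3] = 3x^2
  d/dx[-y^4] = -4y^3·y'
  d/dx[-12] = 0

Collecting, the y'-free part is the partial derivative in x and the y' coefficient is the partial derivative in y:
  ∂F/∂x = 3x^2
  ∂F/∂y = -4y^3

so d/dx[F(x, y(x))] = ∂F/∂x + (∂F/∂y)·y' = 0. Rearranging,
  dy/dx = -(∂F/∂x)/(∂F/∂y) = -(3x^2)/(-4y^3) = 3x^2/(4y^3)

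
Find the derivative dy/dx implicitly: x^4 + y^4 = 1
Differentiate the relation implicitly: treat y = y(x) and apply the chain rule, so every y-derivative picks up a y' = dy/dx factor.

With everything moved to the left-hand side, differentiate term by term:
  d/dx[x^4] = 4x^3
  d/dx[y^4] = 4y^3·y'
  d/dx[-1] = 0

Separating the contributions that come from x directly and those that come through y:
  without y':      4x^3
  multiplying y':  4y^3

so (4x^3) + (4y^3)·y' = 0, and therefore
  dy/dx = -(4x^3)/(4y^3) = -x^3/y^3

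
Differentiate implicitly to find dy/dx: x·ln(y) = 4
Differentiate the relation implicitly: treat y = y(x) and apply the chain rule, so every y-derivative picks up a y' = dy/dx factor.

With everything moved to the left-hand side, differentiate term by term:
  d/dx[x·ln(y)] = x·y'/y + ln(y)
  d/dx[-4] = 0

Separating the contributions that come from x directly and those that come through y:
  without y':      ln(y)
  multiplying y':  x/y

so (ln(y)) + (x/y)·y' = 0, and therefore
  dy/dx = -(ln(y))/(x/y) = -y·ln(y)/x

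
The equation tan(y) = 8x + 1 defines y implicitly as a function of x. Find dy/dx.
Differentiate both sides with respect to x, treating y as y(x). By the chain rule, any term containing y contributes a factor of y' = dy/dx when we differentiate it.

Move every term to one side and write the relation as F(x, y) = 0. Term by term,
  d/dx[-8x] = -8
  d/dx[tan(y)] = y'(tan(y)^2 + 1)
  d/dx[-1] = 0

The pieces without y' make up ∂F/∂x and the coefficient of y' is ∂F/∂y:
  ∂F/∂x = -8,
  ∂F/∂y = tan(y)^2 + 1.

Since d/dx[F] = ∂F/∂x + (∂F/∂y)·y' = 0, solve for y':
  (∂F/∂y)·y' = -∂F/∂x
  dy/dx = -(∂F/∂x)/(∂F/∂y) = -(-8)/(tan(y)^2 + 1) = 8cos(y)^2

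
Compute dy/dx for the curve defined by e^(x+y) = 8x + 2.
Apply d/dx to both sides, remembering that y depends on x. Each occurrence of y therefore brings in a y' = dy/dx via the chain rule.

With F(x, y) equal to the left-hand side minus the right, differentiate F term by term:
  d/dx[-8x] = -8
  d/dx[e^(x + y)] = (y' + 1)·e^(x + y)
  d/dx[-2] = 0
Adding these up, d/dx[F] = 0 becomes
  (e^(x + y) - 8) + (e^(x + y))·y' = 0,
so isolating y',
  dy/dx = -(e^(x + y) - 8)/(e^(x + y)) = 8e^(-x - y) - 1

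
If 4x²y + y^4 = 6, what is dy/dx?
Differentiate both sides with respect to x, treating y as y(x). By the chain rule, any term containing y contributes a factor of y' = dy/dx when we differentiate it.

Move every term to one side and write the relation as F(x, y) = 0. Term by term,
  d/dx[4x^2y] = 4x^2·y' + 8xy
  d/dx[y^4] = 4y^3·y'
  d/dx[-6] = 0

The pieces without y' make up ∂F/∂x and the coefficient of y' is ∂F/∂y:
  ∂F/∂x = 8xy,
  ∂F/∂y = 4x^2 + 4y^3.

Since d/dx[F] = ∂F/∂x + (∂F/∂y)·y' = 0, solve for y':
  (∂F/∂y)·y' = -∂F/∂x
  dy/dx = -(∂F/∂x)/(∂F/∂y) = -(8xy)/(4x^2 + 4y^3) = -2xy/(x^2 + y^3)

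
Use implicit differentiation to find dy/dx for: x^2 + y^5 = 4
Apply d/dx to both sides, remembering that y depends on x. Each occurrence of y therefore brings in a y' = dy/dx via the chain rule.

With F(x, y) equal to the left-hand side minus the right, differentiate F term by term:
  d/dx[x^2] = 2x
  d/dx[y^5] = 5y^4·y'
  d/dx[-4] = 0
Adding these up, d/dx[F] = 0 becomes
  (2x) + (5y^4)·y' = 0,
so isolating y',
  dy/dx = -(2x)/(5y^4) = -2x/(5y^4)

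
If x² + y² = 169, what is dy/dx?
Apply d/dx to both sides, remembering that y depends on x. Each occurrence of y therefore brings in a y' = dy/dx via the chain rule.

With F(x, y) equal to the left-hand side minus the right, differentiate F term by term:
  d/dx[x^2] = 2x
  d/dx[y^2] = 2y·y'
  d/dx[-169] = 0
Adding these up, d/dx[F] = 0 becomes
  (2x) + (2y)·y' = 0,
so isolating y',
  dy/dx = -(2x)/(2y) = -x/y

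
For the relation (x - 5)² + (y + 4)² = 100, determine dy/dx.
Apply d/dx to both sides, remembering that y depends on x. Each occurrence of y therefore brings in a y' = dy/dx via the chain rule.

With F(x, y) equal to the left-hand side minus the right, differentiate F term by term:
  d/dx[(x - 5)^2] = 2x - 10
  d/dx[(y + 4)^2] = 2·y'(y + 4)
  d/dx[-100] = 0
Adding these up, d/dx[F] = 0 becomes
  (2x - 10) + (2y + 8)·y' = 0,
so isolating y',
  dy/dx = -(2x - 10)/(2y + 8) = (5 - x)/(y + 4)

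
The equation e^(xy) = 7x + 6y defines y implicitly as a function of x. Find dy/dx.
Take d/dx of both sides. Since y is implicitly a function of x, the chain rule attaches a y' = dy/dx factor whenever we differentiate through y.

Set F(x, y) = (left side) − (right side), so the curve is F = 0. Differentiating each term of F:
  d/dx[-7x] = -7
  d/dx[-6y] = -6·y'
  d/dx[e^(xy)] = (x·y' + y)·e^(xy)

Collecting, the y'-free part is the partial derivative in x and the y' coefficient is the partial derivative in y:
  ∂F/∂x = y·e^(xy) - 7
  ∂F/∂y = x·e^(xy) - 6

so d/dx[F(x, y(x))] = ∂F/∂x + (∂F/∂y)·y' = 0. Rearranging,
  dy/dx = -(∂F/∂x)/(∂F/∂y) = -(y·e^(xy) - 7)/(x·e^(xy) - 6) = (-y·e^(xy) + 7)/(x·e^(xy) - 6)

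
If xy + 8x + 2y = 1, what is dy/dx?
Differentiate both sides with respect to x, treating y as y(x). By the chain rule, any term containing y contributes a factor of y' = dy/dx when we differentiate it.

Move every term to one side and write the relation as F(x, y) = 0. Term by term,
  d/dx[xy] = x·y' + y
  d/dx[8x] = 8
  d/dx[2y] = 2·y'
  d/dx[-1] = 0

The pieces without y' make up ∂F/∂x and the coefficient of y' is ∂F/∂y:
  ∂F/∂x = y + 8,
  ∂F/∂y = x + 2.

Since d/dx[F] = ∂F/∂x + (∂F/∂y)·y' = 0, solve for y':
  (∂F/∂y)·y' = -∂F/∂x
  dy/dx = -(∂F/∂x)/(∂F/∂y) = -(y + 8)/(x + 2) = (-y - 8)/(x + 2)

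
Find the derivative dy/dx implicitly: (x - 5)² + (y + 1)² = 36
Differentiate the relation implicitly: treat y = y(x) and apply the chain rule, so every y-derivative picks up a y' = dy/dx factor.

With everything moved to the left-hand side, differentiate term by term:
  d/dx[(x - 5)^2] = 2x - 10
  d/dx[(y + 1)^2] = 2·y'(y + 1)
  d/dx[-36] = 0

Separating the contributions that come from x directly and those that come through y:
  without y':      2x - 10
  multiplying y':  2y + 2

so (2x - 10) + (2y + 2)·y' = 0, and therefore
  dy/dx = -(2x - 10)/(2y + 2) = (5 - x)/(y + 1)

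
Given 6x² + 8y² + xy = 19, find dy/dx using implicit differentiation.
Differentiate the relation implicitly: treat y = y(x) and apply the chain rule, so every y-derivative picks up a y' = dy/dx factor.

With everything moved to the left-hand side, differentiate term by term:
  d/dx[6x^2] = 12x
  d/dx[xy] = x·y' + y
  d/dx[8y^2] = 16y·y'
  d/dx[-19] = 0

Separating the contributions that come from x directly and those that come through y:
  without y':      12x + y
  multiplying y':  x + 16y

so (12x + y) + (x + 16y)·y' = 0, and therefore
  dy/dx = -(12x + y)/(x + 16y) = (-12x - y)/(x + 16y)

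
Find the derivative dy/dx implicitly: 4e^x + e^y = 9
Take d/dx of both sides. Since y is implicitly a function of x, the chain rule attaches a y' = dy/dx factor whenever we differentiate through y.

Set F(x, y) = (left side) − (right side), so the curve is F = 0. Differentiating each term of F:
  d/dx[4e^(x)] = 4e^(x)
  d/dx[e^(y)] = y'·e^(y)
  d/dx[-9] = 0

Collecting, the y'-free part is the partial derivative in x and the y' coefficient is the partial derivative in y:
  ∂F/∂x = 4e^(x)
  ∂F/∂y = e^(y)

so d/dx[F(x, y(x))] = ∂F/∂x + (∂F/∂y)·y' = 0. Rearranging,
  dy/dx = -(∂F/∂x)/(∂F/∂y) = -(4e^(x))/(e^(y)) = -4e^(x - y)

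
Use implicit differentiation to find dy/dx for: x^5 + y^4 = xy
Take d/dx of both sides. Since y is implicitly a function of x, the chain rule attaches a y' = dy/dx factor whenever we differentiate through y.

Set F(x, y) = (left side) − (right side), so the curve is F = 0. Differentiating each term of F:
  d/dx[x^5] = 5x^4
  d/dx[-xy] = -x·y' - y
  d/dx[y^4] = 4y^3·y'

Collecting, the y'-free part is the partial derivative in x and the y' coefficient is the partial derivative in y:
  ∂F/∂x = 5x^4 - y
  ∂F/∂y = -x + 4y^3

so d/dx[F(x, y(x))] = ∂F/∂x + (∂F/∂y)·y' = 0. Rearranging,
  dy/dx = -(∂F/∂x)/(∂F/∂y) = -(5x^4 - y)/(-x + 4y^3) = (5x^4 - y)/(x - 4y^3)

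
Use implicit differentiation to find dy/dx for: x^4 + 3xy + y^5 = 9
Differentiate both sides with respect to x, treating y as y(x). By the chain rule, any term containing y contributes a factor of y' = dy/dx when we differentiate it.

Move every term to one side and write the relation as F(x, y) = 0. Term by term,
  d/dx[x^4] = 4x^3
  d/dx[3xy] = 3x·y' + 3y
  d/dx[y^5] = 5y^4·y'
  d/dx[-9] = 0

The pieces without y' make up ∂F/∂x and the coefficient of y' is ∂F/∂y:
  ∂F/∂x = 4x^3 + 3y,
  ∂F/∂y = 3x + 5y^4.

Since d/dx[F] = ∂F/∂x + (∂F/∂y)·y' = 0, solve for y':
  (∂F/∂y)·y' = -∂F/∂x
  dy/dx = -(∂F/∂x)/(∂F/∂y) = -(4x^3 + 3y)/(3x + 5y^4) = (-4x^3 - 3y)/(3x + 5y^4)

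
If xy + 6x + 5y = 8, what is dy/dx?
Take d/dx of both sides. Since y is implicitly a function of x, the chain rule attaches a y' = dy/dx factor whenever we differentiate through y.

Set F(x, y) = (left side) − (right side), so the curve is F = 0. Differentiating each term of F:
  d/dx[xy] = x·y' + y
  d/dx[6x] = 6
  d/dx[5y] = 5·y'
  d/dx[-8] = 0

Collecting, the y'-free part is the partial derivative in x and the y' coefficient is the partial derivative in y:
  ∂F/∂x = y + 6
  ∂F/∂y = x + 5

so d/dx[F(x, y(x))] = ∂F/∂x + (∂F/∂y)·y' = 0. Rearranging,
  dy/dx = -(∂F/∂x)/(∂F/∂y) = -(y + 6)/(x + 5) = (-y - 6)/(x + 5)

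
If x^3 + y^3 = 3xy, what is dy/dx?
Take d/dx of both sides. Since y is implicitly a function of x, the chain rule attaches a y' = dy/dx factor whenever we differentiate through y.

Set F(x, y) = (left side) − (right side), so the curve is F = 0. Differentiating each term of F:
  d/dx[x^3] = 3x^2
  d/dx[-3xy] = -3x·y' - 3y
  d/dx[y^3] = 3y^2·y'

Collecting, the y'-free part is the partial derivative in x and the y' coefficient is the partial derivative in y:
  ∂F/∂x = 3x^2 - 3y
  ∂F/∂y = -3x + 3y^2

so d/dx[F(x, y(x))] = ∂F/∂x + (∂F/∂y)·y' = 0. Rearranging,
  dy/dx = -(∂F/∂x)/(∂F/∂y) = -(3x^2 - 3y)/(-3x + 3y^2) = (x^2 - y)/(x - y^2)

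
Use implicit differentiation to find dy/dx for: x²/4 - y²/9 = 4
Differentiate the relation implicitly: treat y = y(x) and apply the chain rule, so every y-derivative picks up a y' = dy/dx factor.

With everything moved to the left-hand side, differentiate term by term:
  d/dx[x^2/4] = x/2
  d/dx[-y^2/9] = -2y·y'/9
  d/dx[-4] = 0

Separating the contributions that come from x directly and those that come through y:
  without y':      x/2
  multiplying y':  -2y/9

so (x/2) + (-2y/9)·y' = 0, and therefore
  dy/dx = -(x/2)/(-2y/9) = 9x/(4y)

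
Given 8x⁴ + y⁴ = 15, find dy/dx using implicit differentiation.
Apply d/dx to both sides, remembering that y depends on x. Each occurrence of y therefore brings in a y' = dy/dx via the chain rule.

With F(x, y) equal to the left-hand side minus the right, differentiate F term by term:
  d/dx[8x^4] = 32x^3
  d/dx[y^4] = 4y^3·y'
  d/dx[-15] = 0
Adding these up, d/dx[F] = 0 becomes
  (32x^3) + (4y^3)·y' = 0,
so isolating y',
  dy/dx = -(32x^3)/(4y^3) = -8x^3/y^3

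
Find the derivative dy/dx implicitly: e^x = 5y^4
Take d/dx of both sides. Since y is implicitly a function of x, the chain rule attaches a y' = dy/dx factor whenever we differentiate through y.

Set F(x, y) = (left side) − (right side), so the curve is F = 0. Differentiating each term of F:
  d/dx[-5y^4] = -20y^3·y'
  d/dx[e^(x)] = e^(x)

Collecting, the y'-free part is the partial derivative in x and the y' coefficient is the partial derivative in y:
  ∂F/∂x = e^(x)
  ∂F/∂y = -20y^3

so d/dx[F(x, y(x))] = ∂F/∂x + (∂F/∂y)·y' = 0. Rearranging,
  dy/dx = -(∂F/∂x)/(∂F/∂y) = -(e^(x))/(-20y^3) = e^(x)/(20y^3)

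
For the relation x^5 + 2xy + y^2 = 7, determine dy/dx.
Apply d/dx to both sides, remembering that y depends on x. Each occurrence of y therefore brings in a y' = dy/dx via the chain rule.

With F(x, y) equal to the left-hand side minus the right, differentiate F term by term:
  d/dx[x^5] = 5x^4
  d/dx[2xy] = 2x·y' + 2y
  d/dx[y^2] = 2y·y'
  d/dx[-7] = 0
Adding these up, d/dx[F] = 0 becomes
  (5x^4 + 2y) + (2x + 2y)·y' = 0,
so isolating y',
  dy/dx = -(5x^4 + 2y)/(2x + 2y) = (-5x^4/2 - y)/(x + y)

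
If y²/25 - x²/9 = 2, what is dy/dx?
Apply d/dx to both sides, remembering that y depends on x. Each occurrence of y therefore brings in a y' = dy/dx via the chain rule.

With F(x, y) equal to the left-hand side minus the right, differentiate F term by term:
  d/dx[-x^2/9] = -2x/9
  d/dx[y^2/25] = 2y·y'/25
  d/dx[-2] = 0
Adding these up, d/dx[F] = 0 becomes
  (-2x/9) + (2y/25)·y' = 0,
so isolating y',
  dy/dx = -(-2x/9)/(2y/25) = 25x/(9y)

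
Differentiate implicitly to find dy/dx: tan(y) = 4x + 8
Differentiate the relation implicitly: treat y = y(x) and apply the chain rule, so every y-derivative picks up a y' = dy/dx factor.

With everything moved to the left-hand side, differentiate term by term:
  d/dx[-4x] = -4
  d/dx[tan(y)] = y'(tan(y)^2 + 1)
  d/dx[-8] = 0

Separating the contributions that come from x directly and those that come through y:
  without y':      -4
  multiplying y':  tan(y)^2 + 1

so (-4) + (tan(y)^2 + 1)·y' = 0, and therefore
  dy/dx = -(-4)/(tan(y)^2 + 1) = 4cos(y)^2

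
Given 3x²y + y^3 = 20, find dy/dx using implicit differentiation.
Differentiate both sides with respect to x, treating y as y(x). By the chain rule, any term containing y contributes a factor of y' = dy/dx when we differentiate it.

Move every term to one side and write the relation as F(x, y) = 0. Term by term,
  d/dx[3x^2y] = 3x^2·y' + 6xy
  d/dx[y^3] = 3y^2·y'
  d/dx[-20] = 0

The pieces without y' make up ∂F/∂x and the coefficient of y' is ∂F/∂y:
  ∂F/∂x = 6xy,
  ∂F/∂y = 3x^2 + 3y^2.

Since d/dx[F] = ∂F/∂x + (∂F/∂y)·y' = 0, solve for y':
  (∂F/∂y)·y' = -∂F/∂x
  dy/dx = -(∂F/∂x)/(∂F/∂y) = -(6xy)/(3x^2 + 3y^2) = -2xy/(x^2 + y^2)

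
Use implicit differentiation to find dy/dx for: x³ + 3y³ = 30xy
Take d/dx of both sides. Since y is implicitly a function of x, the chain rule attaches a y' = dy/dx factor whenever we differentiate through y.

Set F(x, y) = (left side) − (right side), so the curve is F = 0. Differentiating each term of F:
  d/dx[x^3] = 3x^2
  d/dx[-30xy] = -30x·y' - 30y
  d/dx[3y^3] = 9y^2·y'

Collecting, the y'-free part is the partial derivative in x and the y' coefficient is the partial derivative in y:
  ∂F/∂x = 3x^2 - 30y
  ∂F/∂y = -30x + 9y^2

so d/dx[F(x, y(x))] = ∂F/∂x + (∂F/∂y)·y' = 0. Rearranging,
  dy/dx = -(∂F/∂x)/(∂F/∂y) = -(3x^2 - 30y)/(-30x + 9y^2) = (x^2 - 10y)/(10x - 3y^2)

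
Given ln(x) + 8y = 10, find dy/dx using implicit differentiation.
Apply d/dx to both sides, remembering that y depends on x. Each occurrence of y therefore brings in a y' = dy/dx via the chain rule.

With F(x, y) equal to the left-hand side minus the right, differentiate F term by term:
  d/dx[8y] = 8·y'
  d/dx[ln(x)] = 1/x
  d/dx[-10] = 0
Adding these up, d/dx[F] = 0 becomes
  (1/x) + (8)·y' = 0,
so isolating y',
  dy/dx = -(1/x)/(8) = -1/(8x)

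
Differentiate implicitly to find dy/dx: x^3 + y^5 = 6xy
Apply d/dx to both sides, remembering that y depends on x. Each occurrence of y therefore brings in a y' = dy/dx via the chain rule.

With F(x, y) equal to the left-hand side minus the right, differentiate F term by term:
  d/dx[x^3] = 3x^2
  d/dx[-6xy] = -6x·y' - 6y
  d/dx[y^5] = 5y^4·y'
Adding these up, d/dx[F] = 0 becomes
  (3x^2 - 6y) + (-6x + 5y^4)·y' = 0,
so isolating y',
  dy/dx = -(3x^2 - 6y)/(-6x + 5y^4) = 3(x^2 - 2y)/(6x - 5y^4)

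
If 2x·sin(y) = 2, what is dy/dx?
Apply d/dx to both sides, remembering that y depends on x. Each occurrence of y therefore brings in a y' = dy/dx via the chain rule.

With F(x, y) equal to the left-hand side minus the right, differentiate F term by term:
  d/dx[2x·sin(y)] = 2x·y'·cos(y) + 2sin(y)
  d/dx[-2] = 0
Adding these up, d/dx[F] = 0 becomes
  (2sin(y)) + (2x·cos(y))·y' = 0,
so isolating y',
  dy/dx = -(2sin(y))/(2x·cos(y)) = -tan(y)/x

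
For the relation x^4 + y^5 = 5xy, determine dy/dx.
Apply d/dx to both sides, remembering that y depends on x. Each occurrence of y therefore brings in a y' = dy/dx via the chain rule.

With F(x, y) equal to the left-hand side minus the right, differentiate F term by term:
  d/dx[x^4] = 4x^3
  d/dx[-5xy] = -5x·y' - 5y
  d/dx[y^5] = 5y^4·y'
Adding these up, d/dx[F] = 0 becomes
  (4x^3 - 5y) + (-5x + 5y^4)·y' = 0,
so isolating y',
  dy/dx = -(4x^3 - 5y)/(-5x + 5y^4) = (4x^3/5 - y)/(x - y^4)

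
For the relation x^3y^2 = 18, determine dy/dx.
Take d/dx of both sides. Since y is implicitly a function of x, the chain rule attaches a y' = dy/dx factor whenever we differentiate through y.

Set F(x, y) = (left side) − (right side), so the curve is F = 0. Differentiating each term of F:
  d/dx[x^3y^2] = 2x^3y·y' + 3x^2y^2
  d/dx[-18] = 0

Collecting, the y'-free part is the partial derivative in x and the y' coefficient is the partial derivative in y:
  ∂F/∂x = 3x^2y^2
  ∂F/∂y = 2x^3y

so d/dx[F(x, y(x))] = ∂F/∂x + (∂F/∂y)·y' = 0. Rearranging,
  dy/dx = -(∂F/∂x)/(∂F/∂y) = -(3x^2y^2)/(2x^3y) = -3y/(2x)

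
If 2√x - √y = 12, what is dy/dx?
Take d/dx of both sides. Since y is implicitly a function of x, the chain rule attaches a y' = dy/dx factor whenever we differentiate through y.

Set F(x, y) = (left side) − (right side), so the curve is F = 0. Differentiating each term of F:
  d/dx[2√(x)] = 1/√(x)
  d/dx[-√(y)] = -y'/(2√(y))
  d/dx[-12] = 0

Collecting, the y'-free part is the partial derivative in x and the y' coefficient is the partial derivative in y:
  ∂F/∂x = 1/√(x)
  ∂F/∂y = -1/(2√(y))

so d/dx[F(x, y(x))] = ∂F/∂x + (∂F/∂y)·y' = 0. Rearranging,
  dy/dx = -(∂F/∂x)/(∂F/∂y) = -(1/√(x))/(-1/(2√(y))) = 2√(y)/√(x)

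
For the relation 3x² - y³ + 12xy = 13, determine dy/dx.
Differentiate both sides with respect to x, treating y as y(x). By the chain rule, any term containing y contributes a factor of y' = dy/dx when we differentiate it.

Move every term to one side and write the relation as F(x, y) = 0. Term by term,
  d/dx[3x^2] = 6x
  d/dx[12xy] = 12x·y' + 12y
  d/dx[-y^3] = -3y^2·y'
  d/dx[-13] = 0

The pieces without y' make up ∂F/∂x and the coefficient of y' is ∂F/∂y:
  ∂F/∂x = 6x + 12y,
  ∂F/∂y = 12x - 3y^2.

Since d/dx[F] = ∂F/∂x + (∂F/∂y)·y' = 0, solve for y':
  (∂F/∂y)·y' = -∂F/∂x
  dy/dx = -(∂F/∂x)/(∂F/∂y) = -(6x + 12y)/(12x - 3y^2) = 2(-x - 2y)/(4x - y^2)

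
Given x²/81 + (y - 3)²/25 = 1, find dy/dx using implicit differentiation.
Apply d/dx to both sides, remembering that y depends on x. Each occurrence of y therefore brings in a y' = dy/dx via the chain rule.

With F(x, y) equal to the left-hand side minus the right, differentiate F term by term:
  d/dx[x^2/81] = 2x/81
  d/dx[(y - 3)^2/25] = 2·y'(y - 3)/25
  d/dx[-1] = 0
Adding these up, d/dx[F] = 0 becomes
  (2x/81) + (2y/25 - 6/25)·y' = 0,
so isolating y',
  dy/dx = -(2x/81)/(2y/25 - 6/25)
        = -(2x/81)/(2(y - 3)/25) = -25x/(81y - 243)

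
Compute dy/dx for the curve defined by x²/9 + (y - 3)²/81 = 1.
Differentiate both sides with respect to x, treating y as y(x). By the chain rule, any term containing y contributes a factor of y' = dy/dx when we differentiate it.

Move every term to one side and write the relation as F(x, y) = 0. Term by term,
  d/dx[x^2/9] = 2x/9
  d/dx[(y - 3)^2/81] = 2·y'(y - 3)/81
  d/dx[-1] = 0

The pieces without y' make up ∂F/∂x and the coefficient of y' is ∂F/∂y:
  ∂F/∂x = 2x/9,
  ∂F/∂y = 2y/81 - 2/27.

Since d/dx[F] = ∂F/∂x + (∂F/∂y)·y' = 0, solve for y':
  (∂F/∂y)·y' = -∂F/∂x
  dy/dx = -(∂F/∂x)/(∂F/∂y) = -(2x/9)/(2y/81 - 2/27)
        = -(2x/9)/(2(y - 3)/81) = -9x/(y - 3)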